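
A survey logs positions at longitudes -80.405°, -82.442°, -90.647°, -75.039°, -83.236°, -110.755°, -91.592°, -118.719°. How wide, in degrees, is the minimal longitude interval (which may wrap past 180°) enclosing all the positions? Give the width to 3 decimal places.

Sort the longitudes: -118.719°, -110.755°, -91.592°, -90.647°, -83.236°, -82.442°, -80.405°, -75.039°.
Eastward gaps between consecutive values (wrapping around): 7.964°, 19.163°, 0.945°, 7.411°, 0.794°, 2.037°, 5.366°, 316.320°.
Largest gap = 316.320° ⇒ minimal covering band is its complement: 360° − 316.320° = 43.680°.
Band runs from -118.719° eastward to -75.039°.

43.680°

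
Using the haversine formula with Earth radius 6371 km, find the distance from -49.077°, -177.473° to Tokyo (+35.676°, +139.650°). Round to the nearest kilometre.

10331 km

Δλ = 139.650 − -177.473 = 317.123°; wrapped into (−180°, 180°]: -42.877°.
Δφ = 35.676 − -49.077 = 84.753°.
a = sin²(Δφ/2) + cos φ₁ · cos φ₂ · sin²(Δλ/2) = 0.525361.
c = 2·atan2(√a, √(1−a)) = 1.62154 rad → d = 6371·c ≈ 10330.83 km.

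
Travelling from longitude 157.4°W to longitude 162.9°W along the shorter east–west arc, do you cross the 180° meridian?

Signed shortest Δλ = ((-162.9 − -157.4 + 180) mod 360) − 180 = -5.5°.
Going west by 5.5° from -157.4° reaches -162.9° without touching 180°.

No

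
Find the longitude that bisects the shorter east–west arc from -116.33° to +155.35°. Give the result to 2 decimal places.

Signed shortest Δλ from -116.33° to +155.35° is -88.32°.
Midpoint longitude = -116.33° + (-88.32°)/2 = -116.33° − 44.16° = -160.49°.
(The naïve average (-116.33 + +155.35)/2 = 19.51° is on the wrong side of the globe.)

-160.49°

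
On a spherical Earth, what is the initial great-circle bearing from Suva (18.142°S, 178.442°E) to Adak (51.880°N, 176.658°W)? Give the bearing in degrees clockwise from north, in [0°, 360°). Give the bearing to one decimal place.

Δλ = -176.658 − 178.442 = -355.100°; wrapped into (−180°, 180°]: 4.900°.
θ = atan2( sin Δλ · cos φ₂ , cos φ₁ · sin φ₂ − sin φ₁ · cos φ₂ · cos Δλ )
  = atan2(0.05273, 0.93912) = 3.214° → normalised to [0°, 360°): 3.214°.

3.2°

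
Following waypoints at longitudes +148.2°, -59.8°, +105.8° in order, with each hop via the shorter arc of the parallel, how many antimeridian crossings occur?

Leg 1: +148.2° → -59.8°, shortest Δλ = 152.0° (east) — crosses 180°.
Leg 2: -59.8° → +105.8°, shortest Δλ = 165.6° (east) — does not cross 180°.
Total crossings: 1.

1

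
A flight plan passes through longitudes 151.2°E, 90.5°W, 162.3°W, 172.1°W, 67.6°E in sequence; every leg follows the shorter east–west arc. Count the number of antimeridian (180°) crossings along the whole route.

2

Leg 1: +151.2° → -90.5°, shortest Δλ = 118.3° (east) — crosses 180°.
Leg 2: -90.5° → -162.3°, shortest Δλ = -71.8° (west) — does not cross 180°.
Leg 3: -162.3° → -172.1°, shortest Δλ = -9.8° (west) — does not cross 180°.
Leg 4: -172.1° → +67.6°, shortest Δλ = -120.3° (west) — crosses 180°.
Total crossings: 2.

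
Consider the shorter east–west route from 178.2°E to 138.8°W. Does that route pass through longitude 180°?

Naïve |-138.8 − 178.2| = 317.0° > 180°, so the shorter arc goes the other way round — across 180°.
Signed shortest Δλ = ((-138.8 − 178.2 + 180) mod 360) − 180 = 43.0°.
Going east by 43.0° from +178.2° passes through 180° before reaching -138.8°.

Yes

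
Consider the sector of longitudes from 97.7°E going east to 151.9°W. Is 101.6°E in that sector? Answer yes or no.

Band width going east from +97.7° to -151.9°: ((-151.9 − 97.7) mod 360) = 110.4°.
Offset of +101.6° east of the west edge: ((101.6 − 97.7) mod 360) = 3.9°.
3.9° ≤ 110.4° ⇒ inside.

Yes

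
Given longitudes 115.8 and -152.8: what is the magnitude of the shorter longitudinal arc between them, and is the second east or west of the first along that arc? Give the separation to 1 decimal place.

Raw difference: -152.8 − 115.8 = -268.6°.
Normalise into (−180°, 180°]: -268.6° + 360° = 91.4°.
Positive ⇒ the second point lies to the east; separation 91.4°.

91.4° east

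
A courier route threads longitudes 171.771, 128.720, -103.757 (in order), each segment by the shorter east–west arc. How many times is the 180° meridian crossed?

Leg 1: +171.771° → +128.720°, shortest Δλ = -43.051° (west) — does not cross 180°.
Leg 2: +128.720° → -103.757°, shortest Δλ = 127.523° (east) — crosses 180°.
Total crossings: 1.

1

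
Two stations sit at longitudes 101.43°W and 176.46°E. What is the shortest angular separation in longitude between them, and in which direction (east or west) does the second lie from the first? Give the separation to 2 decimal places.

Raw difference: 176.46 − -101.43 = 277.89°.
Normalise into (−180°, 180°]: 277.89° − 360° = -82.11°.
Negative ⇒ the second point lies to the west; separation 82.11°.

82.11° west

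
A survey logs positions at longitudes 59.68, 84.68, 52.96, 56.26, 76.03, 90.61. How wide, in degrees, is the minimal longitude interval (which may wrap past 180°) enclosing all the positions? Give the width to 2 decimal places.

Sort the longitudes: +52.96°, +56.26°, +59.68°, +76.03°, +84.68°, +90.61°.
Eastward gaps between consecutive values (wrapping around): 3.30°, 3.42°, 16.35°, 8.65°, 5.93°, 322.35°.
Largest gap = 322.35° ⇒ minimal covering band is its complement: 360° − 322.35° = 37.65°.
Band runs from +52.96° eastward to +90.61°.

37.65°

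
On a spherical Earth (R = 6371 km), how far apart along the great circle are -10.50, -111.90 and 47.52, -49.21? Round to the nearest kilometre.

8918 km

Δλ = -49.21 − -111.90 = 62.69°.
Δφ = 47.52 − -10.50 = 58.02°.
a = sin²(Δφ/2) + cos φ₁ · cos φ₂ · sin²(Δλ/2) = 0.414872.
c = 2·atan2(√a, √(1−a)) = 1.39971 rad → d = 6371·c ≈ 8917.53 km.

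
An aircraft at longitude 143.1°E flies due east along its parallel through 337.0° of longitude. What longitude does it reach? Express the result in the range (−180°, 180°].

Start at +143.1°; shift +337.0° → +480.1°.
+480.1° lies outside (−180°, 180°]; subtract 360° → +120.1°.

120.1°E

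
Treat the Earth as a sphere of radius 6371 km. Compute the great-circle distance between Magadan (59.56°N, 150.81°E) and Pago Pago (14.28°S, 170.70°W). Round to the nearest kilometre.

8909 km

Δλ = -170.70 − 150.81 = -321.51°; wrapped into (−180°, 180°]: 38.49°.
Δφ = -14.28 − 59.56 = -73.84°.
a = sin²(Δφ/2) + cos φ₁ · cos φ₂ · sin²(Δλ/2) = 0.414181.
c = 2·atan2(√a, √(1−a)) = 1.39830 rad → d = 6371·c ≈ 8908.59 km.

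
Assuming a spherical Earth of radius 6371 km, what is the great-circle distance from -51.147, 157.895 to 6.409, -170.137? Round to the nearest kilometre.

7091 km

Δλ = -170.137 − 157.895 = -328.032°; wrapped into (−180°, 180°]: 31.968°.
Δφ = 6.409 − -51.147 = 57.556°.
a = sin²(Δφ/2) + cos φ₁ · cos φ₂ · sin²(Δλ/2) = 0.279034.
c = 2·atan2(√a, √(1−a)) = 1.11305 rad → d = 6371·c ≈ 7091.21 km.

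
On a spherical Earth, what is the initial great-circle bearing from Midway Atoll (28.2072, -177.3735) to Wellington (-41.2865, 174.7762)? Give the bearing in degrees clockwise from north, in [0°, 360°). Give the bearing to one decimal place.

Δλ = 174.7762 − -177.3735 = 352.1497°; wrapped into (−180°, 180°]: -7.8503°.
θ = atan2( sin Δλ · cos φ₂ , cos φ₁ · sin φ₂ − sin φ₁ · cos φ₂ · cos Δλ )
  = atan2(-0.10263, -0.93331) = -173.725° → normalised to [0°, 360°): 186.275°.

186.3°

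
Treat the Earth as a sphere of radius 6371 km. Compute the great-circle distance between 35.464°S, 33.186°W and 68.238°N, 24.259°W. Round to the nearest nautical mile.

6239 nmi

Δλ = -24.259 − -33.186 = 8.927°.
Δφ = 68.238 − -35.464 = 103.702°.
a = sin²(Δφ/2) + cos φ₁ · cos φ₂ · sin²(Δλ/2) = 0.620265.
c = 2·atan2(√a, √(1−a)) = 1.81371 rad → d = 6371·c ≈ 11555.13 km ≈ 6239.27 nmi.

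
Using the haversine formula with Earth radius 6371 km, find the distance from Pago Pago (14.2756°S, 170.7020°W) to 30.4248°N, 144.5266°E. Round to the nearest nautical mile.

Δλ = 144.5266 − -170.7020 = 315.2286°; wrapped into (−180°, 180°]: -44.7714°.
Δφ = 30.4248 − -14.2756 = 44.7004°.
a = sin²(Δφ/2) + cos φ₁ · cos φ₂ · sin²(Δλ/2) = 0.265807.
c = 2·atan2(√a, √(1−a)) = 1.08333 rad → d = 6371·c ≈ 6901.92 km ≈ 3726.74 nmi.

3727 nmi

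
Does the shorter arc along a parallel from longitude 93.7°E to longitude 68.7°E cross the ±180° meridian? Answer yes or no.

Signed shortest Δλ = ((68.7 − 93.7 + 180) mod 360) − 180 = -25.0°.
Going west by 25.0° from +93.7° reaches +68.7° without touching 180°.

No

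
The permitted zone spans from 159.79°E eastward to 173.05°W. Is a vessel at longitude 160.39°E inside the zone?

Yes

Band width going east from +159.79° to -173.05°: ((-173.05 − 159.79) mod 360) = 27.16°.
Offset of +160.39° east of the west edge: ((160.39 − 159.79) mod 360) = 0.60°.
0.60° ≤ 27.16° ⇒ inside.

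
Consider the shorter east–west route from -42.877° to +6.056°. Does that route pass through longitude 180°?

Signed shortest Δλ = ((6.056 − -42.877 + 180) mod 360) − 180 = 48.933°.
Going east by 48.933° from -42.877° reaches +6.056° without touching 180°.

No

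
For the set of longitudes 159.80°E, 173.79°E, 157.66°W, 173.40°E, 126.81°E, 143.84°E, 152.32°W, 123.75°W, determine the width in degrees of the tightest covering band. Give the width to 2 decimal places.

109.44°

Sort the longitudes: -157.66°, -152.32°, -123.75°, +126.81°, +143.84°, +159.80°, +173.40°, +173.79°.
Eastward gaps between consecutive values (wrapping around): 5.34°, 28.57°, 250.56°, 17.03°, 15.96°, 13.60°, 0.39°, 28.55°.
Largest gap = 250.56° ⇒ minimal covering band is its complement: 360° − 250.56° = 109.44°.
Band runs from +126.81° eastward to -123.75°, crossing the antimeridian.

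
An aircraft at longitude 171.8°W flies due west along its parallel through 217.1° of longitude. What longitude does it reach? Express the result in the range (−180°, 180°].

Start at -171.8°; shift −217.1° → -388.9°.
-388.9° lies outside (−180°, 180°]; add 360° → -28.9°.

28.9°W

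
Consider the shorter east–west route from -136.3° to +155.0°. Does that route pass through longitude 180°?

Yes

Naïve |155.0 − -136.3| = 291.3° > 180°, so the shorter arc goes the other way round — across 180°.
Signed shortest Δλ = ((155.0 − -136.3 + 180) mod 360) − 180 = -68.7°.
Going west by 68.7° from -136.3° passes through 180° before reaching +155.0°.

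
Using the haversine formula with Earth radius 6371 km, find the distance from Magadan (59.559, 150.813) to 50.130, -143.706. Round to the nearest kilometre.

4137 km

Δλ = -143.706 − 150.813 = -294.519°; wrapped into (−180°, 180°]: 65.481°.
Δφ = 50.130 − 59.559 = -9.429°.
a = sin²(Δφ/2) + cos φ₁ · cos φ₂ · sin²(Δλ/2) = 0.101756.
c = 2·atan2(√a, √(1−a)) = 0.64933 rad → d = 6371·c ≈ 4136.90 km.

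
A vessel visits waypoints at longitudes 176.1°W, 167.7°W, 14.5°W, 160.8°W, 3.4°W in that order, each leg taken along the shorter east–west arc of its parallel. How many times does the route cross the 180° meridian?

0

Leg 1: -176.1° → -167.7°, shortest Δλ = 8.4° (east) — does not cross 180°.
Leg 2: -167.7° → -14.5°, shortest Δλ = 153.2° (east) — does not cross 180°.
Leg 3: -14.5° → -160.8°, shortest Δλ = -146.3° (west) — does not cross 180°.
Leg 4: -160.8° → -3.4°, shortest Δλ = 157.4° (east) — does not cross 180°.
Total crossings: 0.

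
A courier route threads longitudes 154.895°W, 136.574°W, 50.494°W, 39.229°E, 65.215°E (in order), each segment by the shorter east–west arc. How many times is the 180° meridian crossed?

Leg 1: -154.895° → -136.574°, shortest Δλ = 18.321° (east) — does not cross 180°.
Leg 2: -136.574° → -50.494°, shortest Δλ = 86.08° (east) — does not cross 180°.
Leg 3: -50.494° → +39.229°, shortest Δλ = 89.723° (east) — does not cross 180°.
Leg 4: +39.229° → +65.215°, shortest Δλ = 25.986° (east) — does not cross 180°.
Total crossings: 0.

0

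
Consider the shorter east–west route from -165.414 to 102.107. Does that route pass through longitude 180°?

Yes

Naïve |102.107 − -165.414| = 267.521° > 180°, so the shorter arc goes the other way round — across 180°.
Signed shortest Δλ = ((102.107 − -165.414 + 180) mod 360) − 180 = -92.479°.
Going west by 92.479° from -165.414° passes through 180° before reaching +102.107°.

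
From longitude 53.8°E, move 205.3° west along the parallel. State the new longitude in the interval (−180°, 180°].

Start at +53.8°; shift −205.3° → -151.5°.
-151.5° already lies in (−180°, 180°].

151.5°W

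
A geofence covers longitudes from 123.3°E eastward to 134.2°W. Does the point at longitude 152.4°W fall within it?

Band width going east from +123.3° to -134.2°: ((-134.2 − 123.3) mod 360) = 102.5°.
Offset of -152.4° east of the west edge: ((-152.4 − 123.3) mod 360) = 84.3°.
84.3° ≤ 102.5° ⇒ inside.

Yes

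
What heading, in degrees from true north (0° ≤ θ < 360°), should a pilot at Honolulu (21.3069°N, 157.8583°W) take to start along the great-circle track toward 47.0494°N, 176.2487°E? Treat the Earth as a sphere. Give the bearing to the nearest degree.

327°

Δλ = 176.2487 − -157.8583 = 334.1070°; wrapped into (−180°, 180°]: -25.8930°.
θ = atan2( sin Δλ · cos φ₂ , cos φ₁ · sin φ₂ − sin φ₁ · cos φ₂ · cos Δλ )
  = atan2(-0.29755, 0.45918) = -32.943° → normalised to [0°, 360°): 327.057°.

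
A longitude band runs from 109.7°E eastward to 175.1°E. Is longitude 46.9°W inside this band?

Band width going east from +109.7° to +175.1°: ((175.1 − 109.7) mod 360) = 65.4°.
Offset of -46.9° east of the west edge: ((-46.9 − 109.7) mod 360) = 203.4°.
203.4° > 65.4° ⇒ outside.

No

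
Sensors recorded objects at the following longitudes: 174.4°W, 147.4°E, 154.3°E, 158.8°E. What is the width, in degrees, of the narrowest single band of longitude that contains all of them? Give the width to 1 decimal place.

38.2°

Sort the longitudes: -174.4°, +147.4°, +154.3°, +158.8°.
Eastward gaps between consecutive values (wrapping around): 321.8°, 6.9°, 4.5°, 26.8°.
Largest gap = 321.8° ⇒ minimal covering band is its complement: 360° − 321.8° = 38.2°.
Band runs from +147.4° eastward to -174.4°, crossing the antimeridian.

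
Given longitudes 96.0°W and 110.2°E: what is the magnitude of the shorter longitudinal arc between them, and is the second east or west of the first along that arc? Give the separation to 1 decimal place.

153.8° west

Raw difference: 110.2 − -96.0 = 206.2°.
Normalise into (−180°, 180°]: 206.2° − 360° = -153.8°.
Negative ⇒ the second point lies to the west; separation 153.8°.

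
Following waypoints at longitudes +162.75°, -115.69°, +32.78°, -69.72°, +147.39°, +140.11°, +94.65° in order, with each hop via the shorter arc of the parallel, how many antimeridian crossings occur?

2

Leg 1: +162.75° → -115.69°, shortest Δλ = 81.56° (east) — crosses 180°.
Leg 2: -115.69° → +32.78°, shortest Δλ = 148.47° (east) — does not cross 180°.
Leg 3: +32.78° → -69.72°, shortest Δλ = -102.5° (west) — does not cross 180°.
Leg 4: -69.72° → +147.39°, shortest Δλ = -142.89° (west) — crosses 180°.
Leg 5: +147.39° → +140.11°, shortest Δλ = -7.28° (west) — does not cross 180°.
Leg 6: +140.11° → +94.65°, shortest Δλ = -45.46° (west) — does not cross 180°.
Total crossings: 2.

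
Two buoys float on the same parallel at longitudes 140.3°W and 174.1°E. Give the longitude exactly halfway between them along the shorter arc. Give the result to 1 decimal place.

Signed shortest Δλ from -140.3° to +174.1° is -45.6°.
Midpoint longitude = -140.3° + (-45.6°)/2 = -140.3° − 22.8° = -163.1°.
(The naïve average (-140.3 + +174.1)/2 = 16.9° is on the wrong side of the globe.)

163.1°W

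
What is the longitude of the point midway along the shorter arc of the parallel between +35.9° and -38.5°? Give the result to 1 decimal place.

Signed shortest Δλ from +35.9° to -38.5° is -74.4°.
Midpoint longitude = +35.9° + (-74.4°)/2 = +35.9° − 37.2° = -1.3°.

-1.3°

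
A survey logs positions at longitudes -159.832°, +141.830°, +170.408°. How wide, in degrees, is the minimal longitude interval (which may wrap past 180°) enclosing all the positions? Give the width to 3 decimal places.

58.338°

Sort the longitudes: -159.832°, +141.830°, +170.408°.
Eastward gaps between consecutive values (wrapping around): 301.662°, 28.578°, 29.760°.
Largest gap = 301.662° ⇒ minimal covering band is its complement: 360° − 301.662° = 58.338°.
Band runs from +141.830° eastward to -159.832°, crossing the antimeridian.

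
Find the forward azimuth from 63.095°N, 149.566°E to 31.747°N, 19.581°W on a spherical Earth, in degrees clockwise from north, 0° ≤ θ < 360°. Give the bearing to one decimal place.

350.7°

Δλ = -19.581 − 149.566 = -169.147°.
θ = atan2( sin Δλ · cos φ₂ , cos φ₁ · sin φ₂ − sin φ₁ · cos φ₂ · cos Δλ )
  = atan2(-0.16012, 0.98287) = -9.253° → normalised to [0°, 360°): 350.747°.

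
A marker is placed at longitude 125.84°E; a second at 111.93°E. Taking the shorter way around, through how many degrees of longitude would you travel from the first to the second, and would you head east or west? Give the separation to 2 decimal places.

13.91° west

Raw difference: 111.93 − 125.84 = -13.91°.
Normalise into (−180°, 180°]: -13.91° stays -13.91°.
Negative ⇒ the second point lies to the west; separation 13.91°.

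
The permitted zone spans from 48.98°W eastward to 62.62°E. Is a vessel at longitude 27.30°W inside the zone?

Yes

Band width going east from -48.98° to +62.62°: ((62.62 − -48.98) mod 360) = 111.60°.
Offset of -27.30° east of the west edge: ((-27.30 − -48.98) mod 360) = 21.68°.
21.68° ≤ 111.60° ⇒ inside.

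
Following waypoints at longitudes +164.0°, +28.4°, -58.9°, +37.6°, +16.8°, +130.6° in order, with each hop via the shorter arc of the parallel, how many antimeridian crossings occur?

0

Leg 1: +164.0° → +28.4°, shortest Δλ = -135.6° (west) — does not cross 180°.
Leg 2: +28.4° → -58.9°, shortest Δλ = -87.3° (west) — does not cross 180°.
Leg 3: -58.9° → +37.6°, shortest Δλ = 96.5° (east) — does not cross 180°.
Leg 4: +37.6° → +16.8°, shortest Δλ = -20.8° (west) — does not cross 180°.
Leg 5: +16.8° → +130.6°, shortest Δλ = 113.8° (east) — does not cross 180°.
Total crossings: 0.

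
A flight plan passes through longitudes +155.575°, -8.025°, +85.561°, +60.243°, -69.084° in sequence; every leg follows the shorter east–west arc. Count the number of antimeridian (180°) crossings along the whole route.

0

Leg 1: +155.575° → -8.025°, shortest Δλ = -163.6° (west) — does not cross 180°.
Leg 2: -8.025° → +85.561°, shortest Δλ = 93.586° (east) — does not cross 180°.
Leg 3: +85.561° → +60.243°, shortest Δλ = -25.318° (west) — does not cross 180°.
Leg 4: +60.243° → -69.084°, shortest Δλ = -129.327° (west) — does not cross 180°.
Total crossings: 0.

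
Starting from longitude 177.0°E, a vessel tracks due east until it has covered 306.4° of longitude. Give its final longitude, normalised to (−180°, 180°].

Start at +177.0°; shift +306.4° → +483.4°.
+483.4° lies outside (−180°, 180°]; subtract 360° → +123.4°.

123.4°E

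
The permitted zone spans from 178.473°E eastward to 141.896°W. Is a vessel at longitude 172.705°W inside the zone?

Yes

Band width going east from +178.473° to -141.896°: ((-141.896 − 178.473) mod 360) = 39.631°.
Offset of -172.705° east of the west edge: ((-172.705 − 178.473) mod 360) = 8.822°.
8.822° ≤ 39.631° ⇒ inside.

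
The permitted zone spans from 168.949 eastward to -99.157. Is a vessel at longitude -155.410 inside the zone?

Yes

Band width going east from +168.949° to -99.157°: ((-99.157 − 168.949) mod 360) = 91.894°.
Offset of -155.410° east of the west edge: ((-155.410 − 168.949) mod 360) = 35.641°.
35.641° ≤ 91.894° ⇒ inside.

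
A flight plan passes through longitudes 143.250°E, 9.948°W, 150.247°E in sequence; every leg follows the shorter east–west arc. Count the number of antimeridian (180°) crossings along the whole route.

0

Leg 1: +143.250° → -9.948°, shortest Δλ = -153.198° (west) — does not cross 180°.
Leg 2: -9.948° → +150.247°, shortest Δλ = 160.195° (east) — does not cross 180°.
Total crossings: 0.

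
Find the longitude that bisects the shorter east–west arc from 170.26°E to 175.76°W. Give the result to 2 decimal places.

Signed shortest Δλ from +170.26° to -175.76° is +13.98°.
Midpoint longitude = +170.26° + (+13.98°)/2 = +170.26° + 6.99° = +177.25°.
(The naïve average (+170.26 + -175.76)/2 = -2.75° is on the wrong side of the globe.)

177.25°E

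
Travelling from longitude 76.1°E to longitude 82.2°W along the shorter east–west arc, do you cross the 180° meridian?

No

Signed shortest Δλ = ((-82.2 − 76.1 + 180) mod 360) − 180 = -158.3°.
Going west by 158.3° from +76.1° reaches -82.2° without touching 180°.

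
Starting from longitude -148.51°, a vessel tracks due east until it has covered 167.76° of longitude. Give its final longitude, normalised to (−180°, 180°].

+19.25°

Start at -148.51°; shift +167.76° → +19.25°.
+19.25° already lies in (−180°, 180°].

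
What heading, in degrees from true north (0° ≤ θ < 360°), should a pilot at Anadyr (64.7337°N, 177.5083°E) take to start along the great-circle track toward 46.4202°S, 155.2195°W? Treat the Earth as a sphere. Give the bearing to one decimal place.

159.9°

Δλ = -155.2195 − 177.5083 = -332.7278°; wrapped into (−180°, 180°]: 27.2722°.
θ = atan2( sin Δλ · cos φ₂ , cos φ₁ · sin φ₂ − sin φ₁ · cos φ₂ · cos Δλ )
  = atan2(0.31588, -0.86332) = 159.903° → normalised to [0°, 360°): 159.903°.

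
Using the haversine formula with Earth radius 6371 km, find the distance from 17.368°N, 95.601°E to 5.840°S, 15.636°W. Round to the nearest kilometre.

Δλ = -15.636 − 95.601 = -111.237°.
Δφ = -5.840 − 17.368 = -23.208°.
a = sin²(Δφ/2) + cos φ₁ · cos φ₂ · sin²(Δλ/2) = 0.687145.
c = 2·atan2(√a, √(1−a)) = 1.95443 rad → d = 6371·c ≈ 12451.66 km.

12452 km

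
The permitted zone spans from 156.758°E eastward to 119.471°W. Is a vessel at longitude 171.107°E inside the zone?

Yes

Band width going east from +156.758° to -119.471°: ((-119.471 − 156.758) mod 360) = 83.771°.
Offset of +171.107° east of the west edge: ((171.107 − 156.758) mod 360) = 14.349°.
14.349° ≤ 83.771° ⇒ inside.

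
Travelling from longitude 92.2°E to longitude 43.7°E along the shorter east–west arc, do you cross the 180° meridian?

Signed shortest Δλ = ((43.7 − 92.2 + 180) mod 360) − 180 = -48.5°.
Going west by 48.5° from +92.2° reaches +43.7° without touching 180°.

No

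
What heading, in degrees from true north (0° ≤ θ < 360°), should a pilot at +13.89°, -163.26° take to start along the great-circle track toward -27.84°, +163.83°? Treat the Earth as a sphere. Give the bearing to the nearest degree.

Δλ = 163.83 − -163.26 = 327.09°; wrapped into (−180°, 180°]: -32.91°.
θ = atan2( sin Δλ · cos φ₂ , cos φ₁ · sin φ₂ − sin φ₁ · cos φ₂ · cos Δλ )
  = atan2(-0.48043, -0.63156) = -142.739° → normalised to [0°, 360°): 217.261°.

217°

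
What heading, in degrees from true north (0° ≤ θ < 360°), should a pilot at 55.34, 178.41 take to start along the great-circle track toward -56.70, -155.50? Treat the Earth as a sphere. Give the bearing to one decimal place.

164.7°

Δλ = -155.50 − 178.41 = -333.91°; wrapped into (−180°, 180°]: 26.09°.
θ = atan2( sin Δλ · cos φ₂ , cos φ₁ · sin φ₂ − sin φ₁ · cos φ₂ · cos Δλ )
  = atan2(0.24145, -0.88091) = 164.672° → normalised to [0°, 360°): 164.672°.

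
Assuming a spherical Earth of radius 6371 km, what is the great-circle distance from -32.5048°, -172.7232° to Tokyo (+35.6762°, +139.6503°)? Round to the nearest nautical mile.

Δλ = 139.6503 − -172.7232 = 312.3735°; wrapped into (−180°, 180°]: -47.6265°.
Δφ = 35.6762 − -32.5048 = 68.1810°.
a = sin²(Δφ/2) + cos φ₁ · cos φ₂ · sin²(Δλ/2) = 0.425842.
c = 2·atan2(√a, √(1−a)) = 1.42193 rad → d = 6371·c ≈ 9059.13 km ≈ 4891.54 nmi.

4892 nmi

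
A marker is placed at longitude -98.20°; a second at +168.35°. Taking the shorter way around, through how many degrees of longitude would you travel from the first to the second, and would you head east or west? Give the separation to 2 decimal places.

Raw difference: 168.35 − -98.20 = 266.55°.
Normalise into (−180°, 180°]: 266.55° − 360° = -93.45°.
Negative ⇒ the second point lies to the west; separation 93.45°.

93.45° west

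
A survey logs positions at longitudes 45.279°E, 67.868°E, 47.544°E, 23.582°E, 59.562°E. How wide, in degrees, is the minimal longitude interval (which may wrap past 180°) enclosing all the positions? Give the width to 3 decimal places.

44.286°

Sort the longitudes: +23.582°, +45.279°, +47.544°, +59.562°, +67.868°.
Eastward gaps between consecutive values (wrapping around): 21.697°, 2.265°, 12.018°, 8.306°, 315.714°.
Largest gap = 315.714° ⇒ minimal covering band is its complement: 360° − 315.714° = 44.286°.
Band runs from +23.582° eastward to +67.868°.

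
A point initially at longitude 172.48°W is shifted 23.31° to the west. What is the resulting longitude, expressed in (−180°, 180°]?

Start at -172.48°; shift −23.31° → -195.79°.
-195.79° lies outside (−180°, 180°]; add 360° → +164.21°.

164.21°E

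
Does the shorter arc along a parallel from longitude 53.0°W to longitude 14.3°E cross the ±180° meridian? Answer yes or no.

Signed shortest Δλ = ((14.3 − -53.0 + 180) mod 360) − 180 = 67.3°.
Going east by 67.3° from -53.0° reaches +14.3° without touching 180°.

No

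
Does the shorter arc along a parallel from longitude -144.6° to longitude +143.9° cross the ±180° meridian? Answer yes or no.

Naïve |143.9 − -144.6| = 288.5° > 180°, so the shorter arc goes the other way round — across 180°.
Signed shortest Δλ = ((143.9 − -144.6 + 180) mod 360) − 180 = -71.5°.
Going west by 71.5° from -144.6° passes through 180° before reaching +143.9°.

Yes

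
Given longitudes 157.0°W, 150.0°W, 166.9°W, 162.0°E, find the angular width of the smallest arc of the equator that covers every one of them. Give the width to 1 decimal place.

48.0°

Sort the longitudes: -166.9°, -157.0°, -150.0°, +162.0°.
Eastward gaps between consecutive values (wrapping around): 9.9°, 7.0°, 312.0°, 31.1°.
Largest gap = 312.0° ⇒ minimal covering band is its complement: 360° − 312.0° = 48.0°.
Band runs from +162.0° eastward to -150.0°, crossing the antimeridian.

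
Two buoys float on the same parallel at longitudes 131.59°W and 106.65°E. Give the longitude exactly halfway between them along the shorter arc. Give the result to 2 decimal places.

Signed shortest Δλ from -131.59° to +106.65° is -121.76°.
Midpoint longitude = -131.59° + (-121.76°)/2 = -131.59° − 60.88° = -192.47°.
Normalise into (−180°, 180°]: +167.53°.
(The naïve average (-131.59 + +106.65)/2 = -12.47° is on the wrong side of the globe.)

167.53°E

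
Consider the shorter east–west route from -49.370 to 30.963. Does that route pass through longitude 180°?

No

Signed shortest Δλ = ((30.963 − -49.370 + 180) mod 360) − 180 = 80.333°.
Going east by 80.333° from -49.370° reaches +30.963° without touching 180°.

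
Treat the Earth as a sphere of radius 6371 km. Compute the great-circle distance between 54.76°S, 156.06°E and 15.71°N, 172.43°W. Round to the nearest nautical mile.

Δλ = -172.43 − 156.06 = -328.49°; wrapped into (−180°, 180°]: 31.51°.
Δφ = 15.71 − -54.76 = 70.47°.
a = sin²(Δφ/2) + cos φ₁ · cos φ₂ · sin²(Δλ/2) = 0.373801.
c = 2·atan2(√a, √(1−a)) = 1.31564 rad → d = 6371·c ≈ 8381.93 km ≈ 4525.88 nmi.

4526 nmi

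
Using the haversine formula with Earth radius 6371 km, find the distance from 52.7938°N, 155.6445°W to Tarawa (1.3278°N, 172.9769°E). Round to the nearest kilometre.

6414 km

Δλ = 172.9769 − -155.6445 = 328.6214°; wrapped into (−180°, 180°]: -31.3786°.
Δφ = 1.3278 − 52.7938 = -51.4660°.
a = sin²(Δφ/2) + cos φ₁ · cos φ₂ · sin²(Δλ/2) = 0.232718.
c = 2·atan2(√a, √(1−a)) = 1.00680 rad → d = 6371·c ≈ 6414.35 km.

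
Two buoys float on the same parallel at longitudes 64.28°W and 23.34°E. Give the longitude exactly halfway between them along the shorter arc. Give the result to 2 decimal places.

20.47°W

Signed shortest Δλ from -64.28° to +23.34° is +87.62°.
Midpoint longitude = -64.28° + (+87.62°)/2 = -64.28° + 43.81° = -20.47°.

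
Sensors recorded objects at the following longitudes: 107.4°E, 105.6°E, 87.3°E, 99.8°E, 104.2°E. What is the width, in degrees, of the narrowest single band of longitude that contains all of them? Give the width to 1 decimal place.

Sort the longitudes: +87.3°, +99.8°, +104.2°, +105.6°, +107.4°.
Eastward gaps between consecutive values (wrapping around): 12.5°, 4.4°, 1.4°, 1.8°, 339.9°.
Largest gap = 339.9° ⇒ minimal covering band is its complement: 360° − 339.9° = 20.1°.
Band runs from +87.3° eastward to +107.4°.

20.1°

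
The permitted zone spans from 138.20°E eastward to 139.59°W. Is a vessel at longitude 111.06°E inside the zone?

Band width going east from +138.20° to -139.59°: ((-139.59 − 138.20) mod 360) = 82.21°.
Offset of +111.06° east of the west edge: ((111.06 − 138.20) mod 360) = 332.86°.
332.86° > 82.21° ⇒ outside.

No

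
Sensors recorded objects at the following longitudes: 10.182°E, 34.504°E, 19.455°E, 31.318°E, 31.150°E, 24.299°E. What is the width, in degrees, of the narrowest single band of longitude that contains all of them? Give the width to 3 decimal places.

Sort the longitudes: +10.182°, +19.455°, +24.299°, +31.150°, +31.318°, +34.504°.
Eastward gaps between consecutive values (wrapping around): 9.273°, 4.844°, 6.851°, 0.168°, 3.186°, 335.678°.
Largest gap = 335.678° ⇒ minimal covering band is its complement: 360° − 335.678° = 24.322°.
Band runs from +10.182° eastward to +34.504°.

24.322°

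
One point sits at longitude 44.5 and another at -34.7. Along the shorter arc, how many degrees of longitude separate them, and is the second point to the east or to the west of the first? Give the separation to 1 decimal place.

79.2° west

Raw difference: -34.7 − 44.5 = -79.2°.
Normalise into (−180°, 180°]: -79.2° stays -79.2°.
Negative ⇒ the second point lies to the west; separation 79.2°.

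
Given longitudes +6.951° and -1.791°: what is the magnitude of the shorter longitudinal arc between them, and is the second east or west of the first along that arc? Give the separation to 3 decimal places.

Raw difference: -1.791 − 6.951 = -8.742°.
Normalise into (−180°, 180°]: -8.742° stays -8.742°.
Negative ⇒ the second point lies to the west; separation 8.742°.

8.742° west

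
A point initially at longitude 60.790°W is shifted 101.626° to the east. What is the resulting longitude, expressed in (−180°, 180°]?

Start at -60.790°; shift +101.626° → +40.836°.
+40.836° already lies in (−180°, 180°].

40.836°E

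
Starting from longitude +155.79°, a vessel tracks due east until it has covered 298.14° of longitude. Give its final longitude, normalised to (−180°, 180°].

+93.93°

Start at +155.79°; shift +298.14° → +453.93°.
+453.93° lies outside (−180°, 180°]; subtract 360° → +93.93°.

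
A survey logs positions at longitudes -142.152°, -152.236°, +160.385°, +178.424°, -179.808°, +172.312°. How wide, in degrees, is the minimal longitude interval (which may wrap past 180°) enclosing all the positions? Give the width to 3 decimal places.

Sort the longitudes: -179.808°, -152.236°, -142.152°, +160.385°, +172.312°, +178.424°.
Eastward gaps between consecutive values (wrapping around): 27.572°, 10.084°, 302.537°, 11.927°, 6.112°, 1.768°.
Largest gap = 302.537° ⇒ minimal covering band is its complement: 360° − 302.537° = 57.463°.
Band runs from +160.385° eastward to -142.152°, crossing the antimeridian.

57.463°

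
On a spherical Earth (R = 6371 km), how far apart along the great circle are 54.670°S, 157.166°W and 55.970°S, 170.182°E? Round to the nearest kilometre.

Δλ = 170.182 − -157.166 = 327.348°; wrapped into (−180°, 180°]: -32.652°.
Δφ = -55.970 − -54.670 = -1.300°.
a = sin²(Δφ/2) + cos φ₁ · cos φ₂ · sin²(Δλ/2) = 0.025701.
c = 2·atan2(√a, √(1−a)) = 0.32202 rad → d = 6371·c ≈ 2051.59 km.

2052 km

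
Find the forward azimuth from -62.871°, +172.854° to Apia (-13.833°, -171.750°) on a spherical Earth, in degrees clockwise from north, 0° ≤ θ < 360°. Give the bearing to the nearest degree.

Δλ = -171.750 − 172.854 = -344.604°; wrapped into (−180°, 180°]: 15.396°.
θ = atan2( sin Δλ · cos φ₂ , cos φ₁ · sin φ₂ − sin φ₁ · cos φ₂ · cos Δλ )
  = atan2(0.25779, 0.72413) = 19.596° → normalised to [0°, 360°): 19.596°.

20°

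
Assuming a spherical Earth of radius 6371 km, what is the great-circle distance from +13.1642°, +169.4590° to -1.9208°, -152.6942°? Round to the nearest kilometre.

4499 km

Δλ = -152.6942 − 169.4590 = -322.1532°; wrapped into (−180°, 180°]: 37.8468°.
Δφ = -1.9208 − 13.1642 = -15.0850°.
a = sin²(Δφ/2) + cos φ₁ · cos φ₂ · sin²(Δλ/2) = 0.119581.
c = 2·atan2(√a, √(1−a)) = 0.70619 rad → d = 6371·c ≈ 4499.16 km.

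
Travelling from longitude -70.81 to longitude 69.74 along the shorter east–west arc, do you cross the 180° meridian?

Signed shortest Δλ = ((69.74 − -70.81 + 180) mod 360) − 180 = 140.55°.
Going east by 140.55° from -70.81° reaches +69.74° without touching 180°.

No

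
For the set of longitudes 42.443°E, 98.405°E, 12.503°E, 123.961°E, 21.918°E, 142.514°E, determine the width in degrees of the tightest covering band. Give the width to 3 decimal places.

Sort the longitudes: +12.503°, +21.918°, +42.443°, +98.405°, +123.961°, +142.514°.
Eastward gaps between consecutive values (wrapping around): 9.415°, 20.525°, 55.962°, 25.556°, 18.553°, 229.989°.
Largest gap = 229.989° ⇒ minimal covering band is its complement: 360° − 229.989° = 130.011°.
Band runs from +12.503° eastward to +142.514°.

130.011°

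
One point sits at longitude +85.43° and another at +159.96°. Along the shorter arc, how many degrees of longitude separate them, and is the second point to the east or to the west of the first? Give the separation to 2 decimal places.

74.53° east

Raw difference: 159.96 − 85.43 = 74.53°.
Normalise into (−180°, 180°]: 74.53° stays 74.53°.
Positive ⇒ the second point lies to the east; separation 74.53°.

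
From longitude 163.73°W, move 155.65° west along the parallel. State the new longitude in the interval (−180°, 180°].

Start at -163.73°; shift −155.65° → -319.38°.
-319.38° lies outside (−180°, 180°]; add 360° → +40.62°.

40.62°E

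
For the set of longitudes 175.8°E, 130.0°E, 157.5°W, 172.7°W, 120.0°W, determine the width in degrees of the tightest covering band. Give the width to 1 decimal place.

Sort the longitudes: -172.7°, -157.5°, -120.0°, +130.0°, +175.8°.
Eastward gaps between consecutive values (wrapping around): 15.2°, 37.5°, 250.0°, 45.8°, 11.5°.
Largest gap = 250.0° ⇒ minimal covering band is its complement: 360° − 250.0° = 110.0°.
Band runs from +130.0° eastward to -120.0°, crossing the antimeridian.

110.0°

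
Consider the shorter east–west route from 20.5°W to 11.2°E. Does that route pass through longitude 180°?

No

Signed shortest Δλ = ((11.2 − -20.5 + 180) mod 360) − 180 = 31.7°.
Going east by 31.7° from -20.5° reaches +11.2° without touching 180°.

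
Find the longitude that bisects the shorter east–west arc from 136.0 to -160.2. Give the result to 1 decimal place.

Signed shortest Δλ from +136.0° to -160.2° is +63.8°.
Midpoint longitude = +136.0° + (+63.8°)/2 = +136.0° + 31.9° = +167.9°.
(The naïve average (+136.0 + -160.2)/2 = -12.1° is on the wrong side of the globe.)

+167.9°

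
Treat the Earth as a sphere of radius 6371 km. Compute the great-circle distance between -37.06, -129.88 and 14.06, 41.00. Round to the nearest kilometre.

Δλ = 41.00 − -129.88 = 170.88°.
Δφ = 14.06 − -37.06 = 51.12°.
a = sin²(Δφ/2) + cos φ₁ · cos φ₂ · sin²(Δλ/2) = 0.955360.
c = 2·atan2(√a, √(1−a)) = 2.71582 rad → d = 6371·c ≈ 17302.48 km.

17302 km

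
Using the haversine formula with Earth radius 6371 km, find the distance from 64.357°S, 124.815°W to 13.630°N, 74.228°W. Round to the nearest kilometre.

9660 km

Δλ = -74.228 − -124.815 = 50.587°.
Δφ = 13.630 − -64.357 = 77.987°.
a = sin²(Δφ/2) + cos φ₁ · cos φ₂ · sin²(Δλ/2) = 0.472708.
c = 2·atan2(√a, √(1−a)) = 1.51619 rad → d = 6371·c ≈ 9659.61 km.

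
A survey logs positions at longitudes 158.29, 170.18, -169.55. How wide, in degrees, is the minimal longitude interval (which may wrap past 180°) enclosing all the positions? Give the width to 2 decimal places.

32.16°

Sort the longitudes: -169.55°, +158.29°, +170.18°.
Eastward gaps between consecutive values (wrapping around): 327.84°, 11.89°, 20.27°.
Largest gap = 327.84° ⇒ minimal covering band is its complement: 360° − 327.84° = 32.16°.
Band runs from +158.29° eastward to -169.55°, crossing the antimeridian.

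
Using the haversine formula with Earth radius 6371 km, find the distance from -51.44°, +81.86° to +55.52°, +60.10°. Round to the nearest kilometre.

12062 km

Δλ = 60.10 − 81.86 = -21.76°.
Δφ = 55.52 − -51.44 = 106.96°.
a = sin²(Δφ/2) + cos φ₁ · cos φ₂ · sin²(Δλ/2) = 0.658424.
c = 2·atan2(√a, √(1−a)) = 1.89320 rad → d = 6371·c ≈ 12061.59 km.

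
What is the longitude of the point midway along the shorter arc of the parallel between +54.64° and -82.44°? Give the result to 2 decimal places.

-13.90°

Signed shortest Δλ from +54.64° to -82.44° is -137.08°.
Midpoint longitude = +54.64° + (-137.08°)/2 = +54.64° − 68.54° = -13.90°.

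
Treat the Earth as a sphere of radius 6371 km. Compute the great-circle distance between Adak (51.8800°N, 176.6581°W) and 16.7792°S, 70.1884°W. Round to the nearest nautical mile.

6799 nmi

Δλ = -70.1884 − -176.6581 = 106.4697°.
Δφ = -16.7792 − 51.8800 = -68.6592°.
a = sin²(Δφ/2) + cos φ₁ · cos φ₂ · sin²(Δλ/2) = 0.697337.
c = 2·atan2(√a, √(1−a)) = 1.97651 rad → d = 6371·c ≈ 12592.35 km ≈ 6799.32 nmi.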